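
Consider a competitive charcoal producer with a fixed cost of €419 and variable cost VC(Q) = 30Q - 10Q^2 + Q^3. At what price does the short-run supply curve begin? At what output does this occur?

The shutdown price is the minimum of AVC. VC = 30Q - 10Q^2 + Q^3, so AVC = 30 - 10Q + Q^2.
At the minimum of AVC, MC = AVC. MC = 30 - 20Q + 3Q^2; setting MC = AVC gives 2Q^2 - 10Q = 0, so Q = 5. min AVC = 5.
So the shutdown price is €5.

€5 per unit, at Q = 5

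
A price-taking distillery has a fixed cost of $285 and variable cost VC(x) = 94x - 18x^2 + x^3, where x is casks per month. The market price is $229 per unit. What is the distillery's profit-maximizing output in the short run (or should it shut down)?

From TC, MC = TC'(x) = 94 - 36x + 3x^2 and AVC = VC/x = 94 - 18x + x^2.
AVC is minimized where dAVC/dx = -18 + 2x = 0, at x = 9; min AVC = 94 - 18·9 + 9^2 = $13.
Since P = $229 ≥ min AVC = $13, price covers variable cost and the firm should produce.
Solving P = MC: -135 - 36x + 3x^2 = 0 ⇒ x = -3 or 15. On the upward-sloping branch, x* = 15.
Check: AVC at x = 15 is $49 ≤ P, so revenue covers variable cost.
Profit = P·x − TC = 229·15 − 1020 = $2415.

Produce at x = 15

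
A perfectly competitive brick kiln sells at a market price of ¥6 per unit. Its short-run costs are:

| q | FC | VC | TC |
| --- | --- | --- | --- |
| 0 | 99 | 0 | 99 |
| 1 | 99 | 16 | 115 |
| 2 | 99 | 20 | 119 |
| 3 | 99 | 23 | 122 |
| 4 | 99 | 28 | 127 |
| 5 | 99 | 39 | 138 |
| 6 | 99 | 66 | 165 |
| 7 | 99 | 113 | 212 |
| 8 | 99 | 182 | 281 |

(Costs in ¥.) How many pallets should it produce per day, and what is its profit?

Compute π = P·q − TC at each output: q=0: -99; q=1: -109; q=2: -107; q=3: -104; q=4: -103; q=5: -108; q=6: -129; q=7: -170; q=8: -233.
Profit is highest at q = 0. Equivalently, the lowest AVC in the table is 28/4 ≈ ¥7 at q = 4, and P = ¥6 falls below it — price never covers variable cost, so the firm shuts down and loses only its fixed cost.

q = 0 (shut down); profit = -¥99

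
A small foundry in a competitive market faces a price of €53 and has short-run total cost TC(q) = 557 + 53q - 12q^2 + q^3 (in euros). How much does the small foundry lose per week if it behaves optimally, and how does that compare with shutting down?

AVC = 53 - 12q + q^2; min AVC = €17 at q = 6. Since P = €53 ≥ min AVC, the firm produces.
With MC = 53 - 24q + 3q^2, P = MC on the upward-sloping part at q* = 8.
TR = 53·8 = 424. TC = 557 + 168 = 725. Profit = 424 − 725 = -€301.
Shutting down would mean losing the fixed cost of €557, so operating at a loss of €301 is better by €256.

Profit = -€301 at q = 8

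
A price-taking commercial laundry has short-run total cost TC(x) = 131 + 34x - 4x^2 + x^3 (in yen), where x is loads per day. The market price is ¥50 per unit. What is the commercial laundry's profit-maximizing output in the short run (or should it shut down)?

Produce at x = 4

Variable cost is VC = 34x - 4x^2 + x^3, so AVC = VC/x = 34 - 4x + x^2 and MC = dTC/dx = 34 - 8x + 3x^2.
AVC hits its minimum where MC = AVC, at x = 2, giving min AVC = 34 - 4·2 + 2^2 = ¥30.
Since P = ¥50 ≥ min AVC = ¥30, price covers variable cost and the firm should produce.
Solving P = MC: -16 - 8x + 3x^2 = 0 ⇒ x = -4/3 or 4. On the upward-sloping branch, x* = 4.
Check: AVC at x = 4 is ¥34 ≤ P, so revenue covers variable cost.
Profit = P·x − TC = 50·4 − 267 = -¥67, a loss, but smaller than the ¥131 fixed cost the firm would lose by shutting down.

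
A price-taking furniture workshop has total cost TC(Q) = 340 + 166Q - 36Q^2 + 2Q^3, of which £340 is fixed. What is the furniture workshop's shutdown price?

The firm shuts down when price falls below the minimum of average variable cost. AVC = VC/Q = 166 - 36Q + 2Q^2.
At the minimum of AVC, MC = AVC. MC = 166 - 72Q + 6Q^2; setting MC = AVC gives 4Q^2 - 36Q = 0, so Q = 9. min AVC = 4.
So the shutdown price is £4.

£4 per unit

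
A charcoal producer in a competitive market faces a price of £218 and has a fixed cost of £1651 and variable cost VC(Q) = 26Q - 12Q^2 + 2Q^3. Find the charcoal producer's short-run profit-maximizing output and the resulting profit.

AVC = 26 - 12Q + 2Q^2 has its minimum £8 at Q = 3; price £218 clears that bar, so the firm operates.
MC = 26 - 24Q + 6Q^2. Setting P = MC and taking the root on the rising branch gives Q* = 8.
TR = 218·8 = 1744. TC = 1651 + 464 = 2115. Profit = 1744 − 2115 = -£371.
Shutting down would mean losing the fixed cost of £1651, so operating at a loss of £371 is better by £1280.

Profit = -£371 at Q = 8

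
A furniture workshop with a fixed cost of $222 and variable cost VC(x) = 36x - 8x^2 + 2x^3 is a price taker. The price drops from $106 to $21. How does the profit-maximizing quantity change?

Output falls from 5 to 0 (the firm shuts down)

AVC = 36 - 8x + 2x^2, minimized at x = 2 where min AVC = $28. MC = 36 - 16x + 6x^2.
With P = $106 above the shutdown price, P = MC gives x = 5.
At P = $21 < min AVC = $28, price no longer covers variable cost at any output, so the firm shuts down: x = 0.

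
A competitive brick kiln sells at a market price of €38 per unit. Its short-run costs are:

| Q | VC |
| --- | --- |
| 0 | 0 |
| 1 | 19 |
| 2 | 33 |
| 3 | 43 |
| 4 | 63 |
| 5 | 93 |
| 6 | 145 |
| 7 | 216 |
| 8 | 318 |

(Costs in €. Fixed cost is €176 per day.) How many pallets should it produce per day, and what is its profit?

Q = 5; profit = -€79

Tabulate TR − TC: Q=0: -176; Q=1: -157; Q=2: -133; Q=3: -105; Q=4: -87; Q=5: -79; Q=6: -93; Q=7: -126; Q=8: -190.
Profit is maximized at Q = 5. AVC there is 93/5 = €18.60 ≤ P, so producing beats shutting down (which would give -€176).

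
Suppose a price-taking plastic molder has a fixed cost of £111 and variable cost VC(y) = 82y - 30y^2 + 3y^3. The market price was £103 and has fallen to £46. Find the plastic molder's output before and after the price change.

MC = 82 - 60y + 9y^2; the shutdown threshold is min AVC = £7 (at y = 5).
At P = £103 ≥ min AVC, set P = MC on the rising branch: y = 7.
At P = £46 ≥ min AVC, set P = MC: y = 6. The firm stays open but cuts output.

Output falls from 7 to 6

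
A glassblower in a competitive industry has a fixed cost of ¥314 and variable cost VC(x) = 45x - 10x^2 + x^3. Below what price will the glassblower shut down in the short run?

¥20 per unit

Short-run supply begins at min AVC. From VC = 45x - 10x^2 + x^3, AVC = 45 - 10x + x^2.
dAVC/dx = -10 + 2x = 0 gives x = 5. min AVC = 45 - 10·5 + 5^2 = 20.
The firm shuts down for any P below ¥20.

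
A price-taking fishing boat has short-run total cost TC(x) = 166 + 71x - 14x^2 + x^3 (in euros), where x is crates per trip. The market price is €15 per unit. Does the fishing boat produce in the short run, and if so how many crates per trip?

From TC, MC = TC'(x) = 71 - 28x + 3x^2 and AVC = VC/x = 71 - 14x + x^2.
The AVC parabola has its vertex at x = 14/2 = 7, where AVC = 71 - 14·7 + 7^2 = €22.
P = €15 lies below min AVC = €22; no output level covers variable cost.
Best response: produce nothing and absorb the €166 fixed cost.

Shut down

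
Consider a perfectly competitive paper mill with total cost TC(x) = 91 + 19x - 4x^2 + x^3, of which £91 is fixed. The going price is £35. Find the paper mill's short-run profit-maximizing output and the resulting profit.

Profit = -£27 at x = 4

AVC = 19 - 4x + x^2 has its minimum £15 at x = 2; price £35 clears that bar, so the firm operates.
With MC = 19 - 8x + 3x^2, P = MC on the upward-sloping part at x* = 4.
TR = 35·4 = 140. TC = 91 + 76 = 167. Profit = 140 − 167 = -£27.
That loss of £27 beats the £91 the firm would lose by shutting down; producing recovers £64 of fixed cost.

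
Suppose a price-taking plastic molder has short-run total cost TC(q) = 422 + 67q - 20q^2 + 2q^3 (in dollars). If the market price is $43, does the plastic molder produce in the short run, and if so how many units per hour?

Produce at q = 6

Variable cost is VC = 67q - 20q^2 + 2q^3, so AVC = VC/q = 67 - 20q + 2q^2 and MC = dTC/dq = 67 - 40q + 6q^2.
AVC is minimized where dAVC/dq = -20 + 4q = 0, at q = 5; min AVC = 67 - 20·5 + 2·5^2 = $17.
Since P = $43 ≥ min AVC = $17, price covers variable cost and the firm should produce.
Set P = MC: 43 = 67 - 40q + 6q^2 → 24 - 40q + 6q^2 = 0. The roots are q = 2/3 and q = 6; the profit-maximizing output is on the rising part of MC, so q* = 6.
Check: AVC at q = 6 is $19 ≤ P, so revenue covers variable cost.
Profit = P·q − TC = 43·6 − 536 = -$278, a loss, but smaller than the $422 fixed cost the firm would lose by shutting down.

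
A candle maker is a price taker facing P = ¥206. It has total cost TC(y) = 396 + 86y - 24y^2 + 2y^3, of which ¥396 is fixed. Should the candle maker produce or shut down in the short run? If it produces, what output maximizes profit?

Produce at y = 10

Strip out fixed cost: VC = 86y - 24y^2 + 2y^3. Then AVC = 86 - 24y + 2y^2 and MC = 86 - 48y + 6y^2.
AVC hits its minimum where MC = AVC, at y = 6, giving min AVC = 86 - 24·6 + 2·6^2 = ¥14.
Since P = ¥206 ≥ min AVC = ¥14, price covers variable cost and the firm should produce.
Solving P = MC: -120 - 48y + 6y^2 = 0 ⇒ y = -2 or 10. On the upward-sloping branch, y* = 10.
Check: AVC at y = 10 is ¥46 ≤ P, so revenue covers variable cost.
Profit = P·y − TC = 206·10 − 856 = ¥1204.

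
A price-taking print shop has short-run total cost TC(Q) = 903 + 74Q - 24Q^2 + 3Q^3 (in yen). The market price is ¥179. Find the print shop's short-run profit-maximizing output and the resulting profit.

Profit = -¥21 at Q = 7

AVC = 74 - 24Q + 3Q^2 has its minimum ¥26 at Q = 4; price ¥179 clears that bar, so the firm operates.
MC = 74 - 48Q + 9Q^2. Setting P = MC and taking the root on the rising branch gives Q* = 7.
TR = 179·7 = 1253. TC = 903 + 371 = 1274. Profit = 1253 − 1274 = -¥21.
Shutting down would mean losing the fixed cost of ¥903, so operating at a loss of ¥21 is better by ¥882.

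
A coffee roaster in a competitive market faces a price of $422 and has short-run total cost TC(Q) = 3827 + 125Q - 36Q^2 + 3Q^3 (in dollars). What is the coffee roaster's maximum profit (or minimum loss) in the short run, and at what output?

AVC = 125 - 36Q + 3Q^2; min AVC = $17 at Q = 6. Since P = $422 ≥ min AVC, the firm produces.
With MC = 125 - 72Q + 9Q^2, P = MC on the upward-sloping part at Q* = 11.
TR = 422·11 = 4642. TC = 3827 + 1012 = 4839. Profit = 4642 − 4839 = -$197.
That loss of $197 beats the $3827 the firm would lose by shutting down; producing recovers $3630 of fixed cost.

Profit = -$197 at Q = 11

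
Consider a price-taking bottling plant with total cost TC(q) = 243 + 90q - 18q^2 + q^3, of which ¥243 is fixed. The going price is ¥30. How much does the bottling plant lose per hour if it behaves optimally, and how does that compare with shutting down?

AVC = 90 - 18q + q^2; min AVC = ¥9 at q = 9. Since P = ¥30 ≥ min AVC, the firm produces.
MC = 90 - 36q + 3q^2. Setting P = MC and taking the root on the rising branch gives q* = 10.
TR = 30·10 = 300. TC = 243 + 100 = 343. Profit = 300 − 343 = -¥43.
By producing, the firm covers all variable cost plus ¥200 of fixed cost; shutting down would lose the full ¥243.

Profit = -¥43 at q = 10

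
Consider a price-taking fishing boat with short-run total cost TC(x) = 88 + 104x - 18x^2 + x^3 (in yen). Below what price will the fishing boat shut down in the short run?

The shutdown price is the minimum of AVC. VC = 104x - 18x^2 + x^3, so AVC = 104 - 18x + x^2.
dAVC/dx = -18 + 2x = 0 gives x = 9. min AVC = 104 - 18·9 + 9^2 = 23.
So the shutdown price is ¥23.

¥23 per unit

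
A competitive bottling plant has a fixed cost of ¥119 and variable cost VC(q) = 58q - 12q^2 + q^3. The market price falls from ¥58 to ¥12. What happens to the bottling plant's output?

Output falls from 8 to 0 (the firm shuts down)

AVC = 58 - 12q + q^2, minimized at q = 6 where min AVC = ¥22. MC = 58 - 24q + 3q^2.
With P = ¥58 above the shutdown price, P = MC gives q = 8.
At P = ¥12 < min AVC = ¥22, price no longer covers variable cost at any output, so the firm shuts down: q = 0.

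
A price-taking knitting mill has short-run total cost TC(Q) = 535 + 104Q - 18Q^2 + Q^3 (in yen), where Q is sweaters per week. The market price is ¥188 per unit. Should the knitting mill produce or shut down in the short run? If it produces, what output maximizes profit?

Produce at Q = 14

Variable cost is VC = 104Q - 18Q^2 + Q^3, so AVC = VC/Q = 104 - 18Q + Q^2 and MC = dTC/dQ = 104 - 36Q + 3Q^2.
AVC is minimized where dAVC/dQ = -18 + 2Q = 0, at Q = 9; min AVC = 104 - 18·9 + 9^2 = ¥23.
Since P = ¥188 ≥ min AVC = ¥23, price covers variable cost and the firm should produce.
P = MC gives -84 - 36Q + 3Q^2 = 0, with roots -2 and 14. Take the larger (rising MC): Q* = 14.
Check: AVC at Q = 14 is ¥48 ≤ P, so revenue covers variable cost.
Profit = P·Q − TC = 188·14 − 1207 = ¥1425.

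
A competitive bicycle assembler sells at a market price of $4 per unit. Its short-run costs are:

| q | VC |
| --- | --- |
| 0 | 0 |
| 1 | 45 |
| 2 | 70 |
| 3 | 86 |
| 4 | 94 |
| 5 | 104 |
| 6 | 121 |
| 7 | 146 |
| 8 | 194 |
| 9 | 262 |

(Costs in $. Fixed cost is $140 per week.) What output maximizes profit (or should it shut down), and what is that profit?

q = 0 (shut down); profit = -$140

Tabulate TR − TC: q=0: -140; q=1: -181; q=2: -202; q=3: -214; q=4: -218; q=5: -224; q=6: -237; q=7: -258; q=8: -302; q=9: -366.
Profit is highest at q = 0. Equivalently, the lowest AVC in the table is 121/6 ≈ $20.17 at q = 6, and P = $4 falls below it — price never covers variable cost, so the firm shuts down and loses only its fixed cost.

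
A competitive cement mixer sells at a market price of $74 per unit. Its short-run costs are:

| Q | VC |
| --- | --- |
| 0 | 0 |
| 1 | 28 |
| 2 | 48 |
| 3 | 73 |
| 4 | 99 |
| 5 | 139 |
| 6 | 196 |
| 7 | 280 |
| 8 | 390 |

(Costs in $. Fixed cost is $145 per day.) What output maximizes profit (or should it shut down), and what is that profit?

Q = 6; profit = $103

Profit at each row (π = 74Q − TC): Q=0: -145; Q=1: -99; Q=2: -45; Q=3: 4; Q=4: 52; Q=5: 86; Q=6: 103; Q=7: 93; Q=8: 57.
Profit is maximized at Q = 6. AVC there is 196/6 = $32.67 ≤ P, so producing beats shutting down (which would give -$145).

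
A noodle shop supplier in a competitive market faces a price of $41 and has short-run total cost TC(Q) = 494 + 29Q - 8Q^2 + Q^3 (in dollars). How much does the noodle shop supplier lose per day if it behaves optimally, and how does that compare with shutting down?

Profit = -$350 at Q = 6

AVC = 29 - 8Q + Q^2 has its minimum $13 at Q = 4; price $41 clears that bar, so the firm operates.
With MC = 29 - 16Q + 3Q^2, P = MC on the upward-sloping part at Q* = 6.
TR = 41·6 = 246. TC = 494 + 102 = 596. Profit = 246 − 596 = -$350.
By producing, the firm covers all variable cost plus $144 of fixed cost; shutting down would lose the full $494.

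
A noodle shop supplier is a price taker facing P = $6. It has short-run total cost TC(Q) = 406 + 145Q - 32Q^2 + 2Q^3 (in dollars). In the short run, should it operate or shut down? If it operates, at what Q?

Shut down

From TC, MC = TC'(Q) = 145 - 64Q + 6Q^2 and AVC = VC/Q = 145 - 32Q + 2Q^2.
AVC hits its minimum where MC = AVC, at Q = 8, giving min AVC = 145 - 32·8 + 2·8^2 = $17.
With P < min AVC ($6 < $17), every unit sold adds to the loss.
The firm minimizes its loss by shutting down and losing only its fixed cost of $406.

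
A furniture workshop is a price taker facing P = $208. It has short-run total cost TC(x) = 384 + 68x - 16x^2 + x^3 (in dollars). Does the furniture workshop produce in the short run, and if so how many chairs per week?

Produce at x = 14

Variable cost is VC = 68x - 16x^2 + x^3, so AVC = VC/x = 68 - 16x + x^2 and MC = dTC/dx = 68 - 32x + 3x^2.
AVC is minimized where dAVC/dx = -16 + 2x = 0, at x = 8; min AVC = 68 - 16·8 + 8^2 = $4.
P = $208 exceeds min AVC = $4, so the firm stays open.
Solving P = MC: -140 - 32x + 3x^2 = 0 ⇒ x = -10/3 or 14. On the upward-sloping branch, x* = 14.
Check: AVC at x = 14 is $40 ≤ P, so revenue covers variable cost.
Profit = P·x − TC = 208·14 − 944 = $1968.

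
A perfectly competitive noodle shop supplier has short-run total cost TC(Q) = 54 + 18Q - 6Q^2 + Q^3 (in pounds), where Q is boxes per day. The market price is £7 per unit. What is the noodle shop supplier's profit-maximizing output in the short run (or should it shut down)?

From TC, MC = TC'(Q) = 18 - 12Q + 3Q^2 and AVC = VC/Q = 18 - 6Q + Q^2.
AVC is minimized where dAVC/dQ = -6 + 2Q = 0, at Q = 3; min AVC = 18 - 6·3 + 3^2 = £9.
Since P = £7 < min AVC = £9, price fails to cover variable cost at any output.
Best response: produce nothing and absorb the £54 fixed cost.

Shut down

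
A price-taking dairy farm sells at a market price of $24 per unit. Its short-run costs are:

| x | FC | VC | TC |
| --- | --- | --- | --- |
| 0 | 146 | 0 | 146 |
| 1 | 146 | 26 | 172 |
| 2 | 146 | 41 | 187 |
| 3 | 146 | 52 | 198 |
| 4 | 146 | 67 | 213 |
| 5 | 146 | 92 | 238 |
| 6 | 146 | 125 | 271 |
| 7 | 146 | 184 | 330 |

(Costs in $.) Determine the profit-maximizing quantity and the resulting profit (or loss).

Profit at each row (π = 24x − TC): x=0: -146; x=1: -148; x=2: -139; x=3: -126; x=4: -117; x=5: -118; x=6: -127; x=7: -162.
Profit is maximized at x = 4. AVC there is 67/4 = $16.75 ≤ P, so producing beats shutting down (which would give -$146).

x = 4; profit = -$117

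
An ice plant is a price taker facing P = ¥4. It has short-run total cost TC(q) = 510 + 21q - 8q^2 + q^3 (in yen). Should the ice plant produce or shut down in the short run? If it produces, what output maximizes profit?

Shut down

From TC, MC = TC'(q) = 21 - 16q + 3q^2 and AVC = VC/q = 21 - 8q + q^2.
AVC is minimized where dAVC/dq = -8 + 2q = 0, at q = 4; min AVC = 21 - 8·4 + 4^2 = ¥5.
P = ¥4 lies below min AVC = ¥5; no output level covers variable cost.
The firm minimizes its loss by shutting down and losing only its fixed cost of ¥510.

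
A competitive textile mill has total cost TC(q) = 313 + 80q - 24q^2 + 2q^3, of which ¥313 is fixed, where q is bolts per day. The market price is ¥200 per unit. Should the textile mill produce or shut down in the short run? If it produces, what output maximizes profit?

Produce at q = 10

From TC, MC = TC'(q) = 80 - 48q + 6q^2 and AVC = VC/q = 80 - 24q + 2q^2.
AVC is minimized where dAVC/dq = -24 + 4q = 0, at q = 6; min AVC = 80 - 24·6 + 2·6^2 = ¥8.
P = ¥200 exceeds min AVC = ¥8, so the firm stays open.
Set P = MC: 200 = 80 - 48q + 6q^2 → -120 - 48q + 6q^2 = 0. The roots are q = -2 and q = 10; the profit-maximizing output is on the rising part of MC, so q* = 10.
Check: AVC at q = 10 is ¥40 ≤ P, so revenue covers variable cost.
Profit = P·q − TC = 200·10 − 713 = ¥1287.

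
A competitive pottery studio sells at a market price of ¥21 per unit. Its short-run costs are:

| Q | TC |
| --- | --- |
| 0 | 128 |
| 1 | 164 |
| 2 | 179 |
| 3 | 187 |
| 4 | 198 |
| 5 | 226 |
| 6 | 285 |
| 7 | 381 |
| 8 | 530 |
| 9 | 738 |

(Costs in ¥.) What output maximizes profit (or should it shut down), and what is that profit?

Tabulate TR − TC: Q=0: -128; Q=1: -143; Q=2: -137; Q=3: -124; Q=4: -114; Q=5: -121; Q=6: -159; Q=7: -234; Q=8: -362; Q=9: -549.
Profit is maximized at Q = 4. AVC there is 70/4 = ¥17.50 ≤ P, so producing beats shutting down (which would give -¥128).

Q = 4; profit = -¥114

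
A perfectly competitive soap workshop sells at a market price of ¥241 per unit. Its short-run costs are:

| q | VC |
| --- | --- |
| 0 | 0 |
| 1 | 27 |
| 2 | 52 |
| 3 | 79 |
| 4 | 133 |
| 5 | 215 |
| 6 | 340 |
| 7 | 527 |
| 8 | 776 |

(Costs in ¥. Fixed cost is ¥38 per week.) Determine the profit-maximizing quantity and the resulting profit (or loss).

q = 7; profit = ¥1122

Compute π = P·q − TC at each output: q=0: -38; q=1: 176; q=2: 392; q=3: 606; q=4: 793; q=5: 952; q=6: 1068; q=7: 1122; q=8: 1114.
Profit is maximized at q = 7. AVC there is 527/7 = ¥75.29 ≤ P, so producing beats shutting down (which would give -¥38).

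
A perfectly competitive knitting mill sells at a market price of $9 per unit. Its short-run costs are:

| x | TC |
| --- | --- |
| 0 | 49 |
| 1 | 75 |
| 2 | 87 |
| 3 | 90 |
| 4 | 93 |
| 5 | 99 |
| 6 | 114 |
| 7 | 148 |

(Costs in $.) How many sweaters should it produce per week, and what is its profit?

Compute π = P·x − TC at each output: x=0: -49; x=1: -66; x=2: -69; x=3: -63; x=4: -57; x=5: -54; x=6: -60; x=7: -85.
Profit is highest at x = 0. Equivalently, the lowest AVC in the table is 50/5 ≈ $10 at x = 5, and P = $9 falls below it — price never covers variable cost, so the firm shuts down and loses only its fixed cost.

x = 0 (shut down); profit = -$49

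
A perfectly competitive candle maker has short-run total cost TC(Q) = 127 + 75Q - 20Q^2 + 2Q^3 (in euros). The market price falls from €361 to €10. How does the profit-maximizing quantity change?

MC = 75 - 40Q + 6Q^2; the shutdown threshold is min AVC = €25 (at Q = 5).
At P = €361 ≥ min AVC, set P = MC on the rising branch: Q = 11.
At P = €10 < min AVC = €25, price no longer covers variable cost at any output, so the firm shuts down: Q = 0.

Output falls from 11 to 0 (the firm shuts down)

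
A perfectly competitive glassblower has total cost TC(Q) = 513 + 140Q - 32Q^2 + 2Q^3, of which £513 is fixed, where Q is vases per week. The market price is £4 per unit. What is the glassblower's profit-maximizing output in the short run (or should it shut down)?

Shut down

Strip out fixed cost: VC = 140Q - 32Q^2 + 2Q^3. Then AVC = 140 - 32Q + 2Q^2 and MC = 140 - 64Q + 6Q^2.
AVC hits its minimum where MC = AVC, at Q = 8, giving min AVC = 140 - 32·8 + 2·8^2 = £12.
With P < min AVC (£4 < £12), every unit sold adds to the loss.
The firm minimizes its loss by shutting down and losing only its fixed cost of £513.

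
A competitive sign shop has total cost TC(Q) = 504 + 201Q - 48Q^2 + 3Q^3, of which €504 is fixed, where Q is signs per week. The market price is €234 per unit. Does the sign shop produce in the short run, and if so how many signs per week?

Produce at Q = 11

Variable cost is VC = 201Q - 48Q^2 + 3Q^3, so AVC = VC/Q = 201 - 48Q + 3Q^2 and MC = dTC/dQ = 201 - 96Q + 9Q^2.
AVC is minimized where dAVC/dQ = -48 + 6Q = 0, at Q = 8; min AVC = 201 - 48·8 + 3·8^2 = €9.
P = €234 exceeds min AVC = €9, so the firm stays open.
Set P = MC: 234 = 201 - 96Q + 9Q^2 → -33 - 96Q + 9Q^2 = 0. The roots are Q = -1/3 and Q = 11; the profit-maximizing output is on the rising part of MC, so Q* = 11.
Check: AVC at Q = 11 is €36 ≤ P, so revenue covers variable cost.
Profit = P·Q − TC = 234·11 − 900 = €1674.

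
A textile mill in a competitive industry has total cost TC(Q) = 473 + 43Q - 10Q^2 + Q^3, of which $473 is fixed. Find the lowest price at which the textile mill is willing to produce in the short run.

The shutdown price is the minimum of AVC. VC = 43Q - 10Q^2 + Q^3, so AVC = 43 - 10Q + Q^2.
At the minimum of AVC, MC = AVC. MC = 43 - 20Q + 3Q^2; setting MC = AVC gives 2Q^2 - 10Q = 0, so Q = 5. min AVC = 18.
The firm shuts down for any P below $18.

$18 per unit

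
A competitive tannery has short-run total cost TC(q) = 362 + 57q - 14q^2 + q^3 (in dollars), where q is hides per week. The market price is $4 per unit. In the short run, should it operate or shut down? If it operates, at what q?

Shut down

From TC, MC = TC'(q) = 57 - 28q + 3q^2 and AVC = VC/q = 57 - 14q + q^2.
The AVC parabola has its vertex at q = 14/2 = 7, where AVC = 57 - 14·7 + 7^2 = $8.
With P < min AVC ($4 < $8), every unit sold adds to the loss.
Shutting down limits the loss to fixed cost, $362.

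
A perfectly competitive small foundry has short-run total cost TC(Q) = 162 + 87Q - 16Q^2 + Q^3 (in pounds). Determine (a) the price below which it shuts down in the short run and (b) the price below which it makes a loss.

Shutdown price = £23; break-even price = £42

AVC = 87 - 16Q + Q^2; minimized at Q = 8, giving min AVC = £23. That is the shutdown price.
ATC = 162/Q + 87 - 16Q + Q^2. Setting dATC/dQ = −162/Q^2 − 16 + 2Q = 0 gives Q = 9 (since 2·9^3 − 16·9^2 = 162).
min ATC = 162/9 + 87 − 16·9 + 9^2 = £42. That is the break-even price.
Between these two prices the firm operates at a loss; above £42 it earns a profit.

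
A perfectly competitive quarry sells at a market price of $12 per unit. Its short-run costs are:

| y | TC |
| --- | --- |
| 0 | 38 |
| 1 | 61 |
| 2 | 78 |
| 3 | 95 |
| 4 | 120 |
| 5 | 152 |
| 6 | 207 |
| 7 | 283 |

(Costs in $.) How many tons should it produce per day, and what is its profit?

Tabulate TR − TC: y=0: -38; y=1: -49; y=2: -54; y=3: -59; y=4: -72; y=5: -92; y=6: -135; y=7: -199.
Profit is highest at y = 0. Equivalently, the lowest AVC in the table is 57/3 ≈ $19 at y = 3, and P = $12 falls below it — price never covers variable cost, so the firm shuts down and loses only its fixed cost.

y = 0 (shut down); profit = -$38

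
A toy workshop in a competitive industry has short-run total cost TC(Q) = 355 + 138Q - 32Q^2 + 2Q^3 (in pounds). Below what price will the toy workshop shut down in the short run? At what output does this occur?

The firm shuts down when price falls below the minimum of average variable cost. AVC = VC/Q = 138 - 32Q + 2Q^2.
At the minimum of AVC, MC = AVC. MC = 138 - 64Q + 6Q^2; setting MC = AVC gives 4Q^2 - 32Q = 0, so Q = 8. min AVC = 10.
The firm shuts down for any P below £10.

£10 per unit, at Q = 8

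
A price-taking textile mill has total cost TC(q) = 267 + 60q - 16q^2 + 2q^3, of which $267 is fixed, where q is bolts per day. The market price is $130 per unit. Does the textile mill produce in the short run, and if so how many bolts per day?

Strip out fixed cost: VC = 60q - 16q^2 + 2q^3. Then AVC = 60 - 16q + 2q^2 and MC = 60 - 32q + 6q^2.
AVC is minimized where dAVC/dq = -16 + 4q = 0, at q = 4; min AVC = 60 - 16·4 + 2·4^2 = $28.
Since P = $130 ≥ min AVC = $28, price covers variable cost and the firm should produce.
Set P = MC: 130 = 60 - 32q + 6q^2 → -70 - 32q + 6q^2 = 0. The roots are q = -5/3 and q = 7; the profit-maximizing output is on the rising part of MC, so q* = 7.
Check: AVC at q = 7 is $46 ≤ P, so revenue covers variable cost.
Profit = P·q − TC = 130·7 − 589 = $321.

Produce at q = 7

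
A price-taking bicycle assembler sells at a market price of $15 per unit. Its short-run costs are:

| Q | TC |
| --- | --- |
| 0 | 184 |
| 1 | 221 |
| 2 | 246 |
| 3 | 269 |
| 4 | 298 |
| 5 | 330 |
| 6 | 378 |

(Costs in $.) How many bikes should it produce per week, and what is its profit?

Q = 0 (shut down); profit = -$184

Profit at each row (π = 15Q − TC): Q=0: -184; Q=1: -206; Q=2: -216; Q=3: -224; Q=4: -238; Q=5: -255; Q=6: -288.
Profit is highest at Q = 0. Equivalently, the lowest AVC in the table is 85/3 ≈ $28.33 at Q = 3, and P = $15 falls below it — price never covers variable cost, so the firm shuts down and loses only its fixed cost.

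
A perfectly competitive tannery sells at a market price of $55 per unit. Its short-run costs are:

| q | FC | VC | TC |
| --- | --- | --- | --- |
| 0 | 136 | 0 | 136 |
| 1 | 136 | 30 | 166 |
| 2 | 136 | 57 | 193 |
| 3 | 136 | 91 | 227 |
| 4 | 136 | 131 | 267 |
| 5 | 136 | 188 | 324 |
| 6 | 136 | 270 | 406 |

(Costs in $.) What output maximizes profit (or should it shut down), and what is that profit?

Profit at each row (π = 55q − TC): q=0: -136; q=1: -111; q=2: -83; q=3: -62; q=4: -47; q=5: -49; q=6: -76.
Profit is maximized at q = 4. AVC there is 131/4 = $32.75 ≤ P, so producing beats shutting down (which would give -$136).

q = 4; profit = -$47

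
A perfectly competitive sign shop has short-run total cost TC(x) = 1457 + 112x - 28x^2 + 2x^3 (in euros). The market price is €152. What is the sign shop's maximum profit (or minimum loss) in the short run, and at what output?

Profit = -€257 at x = 10

AVC = 112 - 28x + 2x^2 has its minimum €14 at x = 7; price €152 clears that bar, so the firm operates.
MC = 112 - 56x + 6x^2. Setting P = MC and taking the root on the rising branch gives x* = 10.
TR = 152·10 = 1520. TC = 1457 + 320 = 1777. Profit = 1520 − 1777 = -€257.
That loss of €257 beats the €1457 the firm would lose by shutting down; producing recovers €1200 of fixed cost.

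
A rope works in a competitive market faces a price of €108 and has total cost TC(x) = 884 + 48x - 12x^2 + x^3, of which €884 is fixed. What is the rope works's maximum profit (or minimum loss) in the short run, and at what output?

Profit = -€84 at x = 10

AVC = 48 - 12x + x^2; min AVC = €12 at x = 6. Since P = €108 ≥ min AVC, the firm produces.
With MC = 48 - 24x + 3x^2, P = MC on the upward-sloping part at x* = 10.
TR = 108·10 = 1080. TC = 884 + 280 = 1164. Profit = 1080 − 1164 = -€84.
That loss of €84 beats the €884 the firm would lose by shutting down; producing recovers €800 of fixed cost.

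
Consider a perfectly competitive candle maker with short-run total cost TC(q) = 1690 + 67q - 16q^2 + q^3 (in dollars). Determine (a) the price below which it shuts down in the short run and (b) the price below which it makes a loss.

AVC = 67 - 16q + q^2; minimized at q = 8, giving min AVC = $3. That is the shutdown price.
ATC = 1690/q + 67 - 16q + q^2. Setting dATC/dq = −1690/q^2 − 16 + 2q = 0 gives q = 13 (since 2·13^3 − 16·13^2 = 1690).
min ATC = 1690/13 + 67 − 16·13 + 13^2 = $158. That is the break-even price.
Between these two prices the firm operates at a loss; above $158 it earns a profit.

Shutdown price = $3; break-even price = $158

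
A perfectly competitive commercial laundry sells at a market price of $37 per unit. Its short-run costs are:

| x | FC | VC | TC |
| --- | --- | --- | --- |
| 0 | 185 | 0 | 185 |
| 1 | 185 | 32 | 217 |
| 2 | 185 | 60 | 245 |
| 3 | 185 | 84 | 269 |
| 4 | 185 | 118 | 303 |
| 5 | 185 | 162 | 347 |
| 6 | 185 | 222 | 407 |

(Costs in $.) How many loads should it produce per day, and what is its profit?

x = 4; profit = -$155

Tabulate TR − TC: x=0: -185; x=1: -180; x=2: -171; x=3: -158; x=4: -155; x=5: -162; x=6: -185.
Profit is maximized at x = 4. AVC there is 118/4 = $29.50 ≤ P, so producing beats shutting down (which would give -$185).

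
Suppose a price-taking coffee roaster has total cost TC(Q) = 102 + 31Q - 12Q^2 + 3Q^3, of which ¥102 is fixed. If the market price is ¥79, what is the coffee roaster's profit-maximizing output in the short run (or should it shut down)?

Produce at Q = 4

Variable cost is VC = 31Q - 12Q^2 + 3Q^3, so AVC = VC/Q = 31 - 12Q + 3Q^2 and MC = dTC/dQ = 31 - 24Q + 9Q^2.
The AVC parabola has its vertex at Q = 12/6 = 2, where AVC = 31 - 12·2 + 3·2^2 = ¥19.
P = ¥79 exceeds min AVC = ¥19, so the firm stays open.
P = MC gives -48 - 24Q + 9Q^2 = 0, with roots -4/3 and 4. Take the larger (rising MC): Q* = 4.
Check: AVC at Q = 4 is ¥31 ≤ P, so revenue covers variable cost.
Profit = P·Q − TC = 79·4 − 226 = ¥90.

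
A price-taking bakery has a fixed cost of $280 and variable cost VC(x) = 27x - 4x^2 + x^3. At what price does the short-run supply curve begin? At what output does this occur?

$23 per unit, at x = 2

Short-run supply begins at min AVC. From VC = 27x - 4x^2 + x^3, AVC = 27 - 4x + x^2.
At the minimum of AVC, MC = AVC. MC = 27 - 8x + 3x^2; setting MC = AVC gives 2x^2 - 4x = 0, so x = 2. min AVC = 23.
So the shutdown price is $23.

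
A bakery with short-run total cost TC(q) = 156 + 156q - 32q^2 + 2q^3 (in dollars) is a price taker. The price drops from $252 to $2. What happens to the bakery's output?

MC = 156 - 64q + 6q^2; the shutdown threshold is min AVC = $28 (at q = 8).
At P = $252 ≥ min AVC, set P = MC on the rising branch: q = 12.
At P = $2 < min AVC = $28, price no longer covers variable cost at any output, so the firm shuts down: q = 0.

Output falls from 12 to 0 (the firm shuts down)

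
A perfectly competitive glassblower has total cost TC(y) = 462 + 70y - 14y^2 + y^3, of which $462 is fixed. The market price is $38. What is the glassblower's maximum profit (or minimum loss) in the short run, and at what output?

AVC = 70 - 14y + y^2 has its minimum $21 at y = 7; price $38 clears that bar, so the firm operates.
MC = 70 - 28y + 3y^2. Setting P = MC and taking the root on the rising branch gives y* = 8.
TR = 38·8 = 304. TC = 462 + 176 = 638. Profit = 304 − 638 = -$334.
That loss of $334 beats the $462 the firm would lose by shutting down; producing recovers $128 of fixed cost.

Profit = -$334 at y = 8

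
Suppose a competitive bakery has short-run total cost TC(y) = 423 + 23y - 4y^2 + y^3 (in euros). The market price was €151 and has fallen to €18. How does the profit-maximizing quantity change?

AVC = 23 - 4y + y^2, minimized at y = 2 where min AVC = €19. MC = 23 - 8y + 3y^2.
With P = €151 above the shutdown price, P = MC gives y = 8.
At P = €18 < min AVC = €19, price no longer covers variable cost at any output, so the firm shuts down: y = 0.

Output falls from 8 to 0 (the firm shuts down)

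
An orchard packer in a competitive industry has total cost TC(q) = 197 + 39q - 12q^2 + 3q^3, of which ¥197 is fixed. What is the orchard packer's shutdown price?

¥27 per unit

The shutdown price is the minimum of AVC. VC = 39q - 12q^2 + 3q^3, so AVC = 39 - 12q + 3q^2.
At the minimum of AVC, MC = AVC. MC = 39 - 24q + 9q^2; setting MC = AVC gives 6q^2 - 12q = 0, so q = 2. min AVC = 27.
So the shutdown price is ¥27.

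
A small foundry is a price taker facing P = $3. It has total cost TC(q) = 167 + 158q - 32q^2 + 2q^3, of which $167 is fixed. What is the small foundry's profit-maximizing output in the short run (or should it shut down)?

From TC, MC = TC'(q) = 158 - 64q + 6q^2 and AVC = VC/q = 158 - 32q + 2q^2.
The AVC parabola has its vertex at q = 32/4 = 8, where AVC = 158 - 32·8 + 2·8^2 = $30.
With P < min AVC ($3 < $30), every unit sold adds to the loss.
The firm minimizes its loss by shutting down and losing only its fixed cost of $167.

Shut down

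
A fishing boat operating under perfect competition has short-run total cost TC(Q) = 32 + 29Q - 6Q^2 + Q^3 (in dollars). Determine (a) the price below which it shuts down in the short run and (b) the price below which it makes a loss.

AVC = 29 - 6Q + Q^2; minimized at Q = 3, giving min AVC = $20. That is the shutdown price.
ATC = 32/Q + 29 - 6Q + Q^2. Setting dATC/dQ = −32/Q^2 − 6 + 2Q = 0 gives Q = 4 (since 2·4^3 − 6·4^2 = 32).
min ATC = 32/4 + 29 − 6·4 + 4^2 = $29. That is the break-even price.
For $20 ≤ P < $29 the firm produces at a loss; below $20 it shuts down.

Shutdown price = $20; break-even price = $29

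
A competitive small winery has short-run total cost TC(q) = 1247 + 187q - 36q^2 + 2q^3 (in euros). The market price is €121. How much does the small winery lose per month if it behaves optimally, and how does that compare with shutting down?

AVC = 187 - 36q + 2q^2 has its minimum €25 at q = 9; price €121 clears that bar, so the firm operates.
With MC = 187 - 72q + 6q^2, P = MC on the upward-sloping part at q* = 11.
TR = 121·11 = 1331. TC = 1247 + 363 = 1610. Profit = 1331 − 1610 = -€279.
That loss of €279 beats the €1247 the firm would lose by shutting down; producing recovers €968 of fixed cost.

Profit = -€279 at q = 11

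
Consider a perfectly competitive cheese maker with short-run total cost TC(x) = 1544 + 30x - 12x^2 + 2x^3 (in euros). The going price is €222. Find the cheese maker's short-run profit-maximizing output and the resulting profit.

AVC = 30 - 12x + 2x^2; min AVC = €12 at x = 3. Since P = €222 ≥ min AVC, the firm produces.
MC = 30 - 24x + 6x^2. Setting P = MC and taking the root on the rising branch gives x* = 8.
TR = 222·8 = 1776. TC = 1544 + 496 = 2040. Profit = 1776 − 2040 = -€264.
By producing, the firm covers all variable cost plus €1280 of fixed cost; shutting down would lose the full €1544.

Profit = -€264 at x = 8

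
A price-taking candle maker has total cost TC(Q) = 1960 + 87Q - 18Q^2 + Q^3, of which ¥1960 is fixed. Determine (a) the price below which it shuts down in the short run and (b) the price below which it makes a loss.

Shutdown price = ¥6; break-even price = ¥171

Shutdown price = min AVC. AVC = 87 - 18Q + Q^2, with vertex at Q = 9 and minimum ¥6.
ATC = 1960/Q + 87 - 18Q + Q^2. Setting dATC/dQ = −1960/Q^2 − 18 + 2Q = 0 gives Q = 14 (since 2·14^3 − 18·14^2 = 1960).
min ATC = 1960/14 + 87 − 18·14 + 14^2 = ¥171. That is the break-even price.
For ¥6 ≤ P < ¥171 the firm produces at a loss; below ¥6 it shuts down.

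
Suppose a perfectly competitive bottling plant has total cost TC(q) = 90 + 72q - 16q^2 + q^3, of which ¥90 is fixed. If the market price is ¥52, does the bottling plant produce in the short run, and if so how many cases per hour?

From TC, MC = TC'(q) = 72 - 32q + 3q^2 and AVC = VC/q = 72 - 16q + q^2.
AVC is minimized where dAVC/dq = -16 + 2q = 0, at q = 8; min AVC = 72 - 16·8 + 8^2 = ¥8.
Because ¥52 ≥ ¥8, revenue can cover variable cost; the firm operates.
Solving P = MC: 20 - 32q + 3q^2 = 0 ⇒ q = 2/3 or 10. On the upward-sloping branch, q* = 10.
Check: AVC at q = 10 is ¥12 ≤ P, so revenue covers variable cost.
Profit = P·q − TC = 52·10 − 210 = ¥310.

Produce at q = 10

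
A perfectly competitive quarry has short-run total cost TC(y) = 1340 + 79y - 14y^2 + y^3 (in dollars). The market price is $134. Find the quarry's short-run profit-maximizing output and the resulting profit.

Profit = -$372 at y = 11

AVC = 79 - 14y + y^2; min AVC = $30 at y = 7. Since P = $134 ≥ min AVC, the firm produces.
With MC = 79 - 28y + 3y^2, P = MC on the upward-sloping part at y* = 11.
TR = 134·11 = 1474. TC = 1340 + 506 = 1846. Profit = 1474 − 1846 = -$372.
Shutting down would mean losing the fixed cost of $1340, so operating at a loss of $372 is better by $968.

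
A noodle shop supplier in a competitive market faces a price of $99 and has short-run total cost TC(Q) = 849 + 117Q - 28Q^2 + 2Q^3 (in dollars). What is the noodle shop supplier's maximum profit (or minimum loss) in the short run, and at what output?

Profit = -$201 at Q = 9

AVC = 117 - 28Q + 2Q^2; min AVC = $19 at Q = 7. Since P = $99 ≥ min AVC, the firm produces.
MC = 117 - 56Q + 6Q^2. Setting P = MC and taking the root on the rising branch gives Q* = 9.
TR = 99·9 = 891. TC = 849 + 243 = 1092. Profit = 891 − 1092 = -$201.
That loss of $201 beats the $849 the firm would lose by shutting down; producing recovers $648 of fixed cost.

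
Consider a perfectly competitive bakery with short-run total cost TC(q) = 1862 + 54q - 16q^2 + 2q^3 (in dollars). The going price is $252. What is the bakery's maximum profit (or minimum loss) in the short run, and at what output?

AVC = 54 - 16q + 2q^2 has its minimum $22 at q = 4; price $252 clears that bar, so the firm operates.
With MC = 54 - 32q + 6q^2, P = MC on the upward-sloping part at q* = 9.
TR = 252·9 = 2268. TC = 1862 + 648 = 2510. Profit = 2268 − 2510 = -$242.
That loss of $242 beats the $1862 the firm would lose by shutting down; producing recovers $1620 of fixed cost.

Profit = -$242 at q = 9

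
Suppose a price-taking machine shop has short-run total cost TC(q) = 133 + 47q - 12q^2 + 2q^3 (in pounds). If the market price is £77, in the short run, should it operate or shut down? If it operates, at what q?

From TC, MC = TC'(q) = 47 - 24q + 6q^2 and AVC = VC/q = 47 - 12q + 2q^2.
The AVC parabola has its vertex at q = 12/4 = 3, where AVC = 47 - 12·3 + 2·3^2 = £29.
P = £77 exceeds min AVC = £29, so the firm stays open.
Set P = MC: 77 = 47 - 24q + 6q^2 → -30 - 24q + 6q^2 = 0. The roots are q = -1 and q = 5; the profit-maximizing output is on the rising part of MC, so q* = 5.
Check: AVC at q = 5 is £37 ≤ P, so revenue covers variable cost.
Profit = P·q − TC = 77·5 − 318 = £67.

Produce at q = 5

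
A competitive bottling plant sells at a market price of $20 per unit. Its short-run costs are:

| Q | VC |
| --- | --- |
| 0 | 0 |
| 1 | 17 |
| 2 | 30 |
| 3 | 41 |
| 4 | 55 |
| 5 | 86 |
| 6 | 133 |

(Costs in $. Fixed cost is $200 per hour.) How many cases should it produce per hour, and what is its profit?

Q = 4; profit = -$175

Compute π = P·Q − TC at each output: Q=0: -200; Q=1: -197; Q=2: -190; Q=3: -181; Q=4: -175; Q=5: -186; Q=6: -213.
Profit is maximized at Q = 4. AVC there is 55/4 = $13.75 ≤ P, so producing beats shutting down (which would give -$200).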